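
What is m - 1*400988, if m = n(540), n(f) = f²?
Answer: -109388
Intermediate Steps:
m = 291600 (m = 540² = 291600)
m - 1*400988 = 291600 - 1*400988 = 291600 - 400988 = -109388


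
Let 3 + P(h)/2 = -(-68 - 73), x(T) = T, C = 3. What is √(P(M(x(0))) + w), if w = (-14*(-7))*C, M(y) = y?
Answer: √570 ≈ 23.875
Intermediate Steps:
w = 294 (w = -14*(-7)*3 = 98*3 = 294)
P(h) = 276 (P(h) = -6 + 2*(-(-68 - 73)) = -6 + 2*(-1*(-141)) = -6 + 2*141 = -6 + 282 = 276)
√(P(M(x(0))) + w) = √(276 + 294) = √570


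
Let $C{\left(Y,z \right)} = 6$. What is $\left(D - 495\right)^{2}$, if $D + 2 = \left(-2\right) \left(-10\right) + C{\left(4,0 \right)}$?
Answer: $221841$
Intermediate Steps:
$D = 24$ ($D = -2 + \left(\left(-2\right) \left(-10\right) + 6\right) = -2 + \left(20 + 6\right) = -2 + 26 = 24$)
$\left(D - 495\right)^{2} = \left(24 - 495\right)^{2} = \left(-471\right)^{2} = 221841$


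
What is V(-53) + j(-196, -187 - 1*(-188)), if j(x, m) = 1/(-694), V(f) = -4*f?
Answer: 147127/694 ≈ 212.00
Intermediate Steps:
j(x, m) = -1/694
V(-53) + j(-196, -187 - 1*(-188)) = -4*(-53) - 1/694 = 212 - 1/694 = 147127/694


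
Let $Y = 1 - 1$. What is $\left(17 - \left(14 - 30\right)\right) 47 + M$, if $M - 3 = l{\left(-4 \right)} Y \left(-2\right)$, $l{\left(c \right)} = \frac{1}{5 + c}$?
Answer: $1554$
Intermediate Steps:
$Y = 0$ ($Y = 1 - 1 = 0$)
$M = 3$ ($M = 3 + \frac{1}{5 - 4} \cdot 0 \left(-2\right) = 3 + 1^{-1} \cdot 0 \left(-2\right) = 3 + 1 \cdot 0 \left(-2\right) = 3 + 0 \left(-2\right) = 3 + 0 = 3$)
$\left(17 - \left(14 - 30\right)\right) 47 + M = \left(17 - \left(14 - 30\right)\right) 47 + 3 = \left(17 - -16\right) 47 + 3 = \left(17 + 16\right) 47 + 3 = 33 \cdot 47 + 3 = 1551 + 3 = 1554$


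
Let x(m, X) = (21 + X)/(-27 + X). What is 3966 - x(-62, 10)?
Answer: 67453/17 ≈ 3967.8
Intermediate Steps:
x(m, X) = (21 + X)/(-27 + X)
3966 - x(-62, 10) = 3966 - (21 + 10)/(-27 + 10) = 3966 - 31/(-17) = 3966 - (-1)*31/17 = 3966 - 1*(-31/17) = 3966 + 31/17 = 67453/17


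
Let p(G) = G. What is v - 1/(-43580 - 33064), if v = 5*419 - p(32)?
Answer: 158116573/76644 ≈ 2063.0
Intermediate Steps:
v = 2063 (v = 5*419 - 1*32 = 2095 - 32 = 2063)
v - 1/(-43580 - 33064) = 2063 - 1/(-43580 - 33064) = 2063 - 1/(-76644) = 2063 - 1*(-1/76644) = 2063 + 1/76644 = 158116573/76644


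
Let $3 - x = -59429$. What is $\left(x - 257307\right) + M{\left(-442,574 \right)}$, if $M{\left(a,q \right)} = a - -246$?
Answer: $-198071$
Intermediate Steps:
$x = 59432$ ($x = 3 - -59429 = 3 + 59429 = 59432$)
$M{\left(a,q \right)} = 246 + a$ ($M{\left(a,q \right)} = a + 246 = 246 + a$)
$\left(x - 257307\right) + M{\left(-442,574 \right)} = \left(59432 - 257307\right) + \left(246 - 442\right) = -197875 - 196 = -198071$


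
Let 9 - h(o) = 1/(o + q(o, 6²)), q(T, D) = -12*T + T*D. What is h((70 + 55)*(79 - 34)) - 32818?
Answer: -4613765626/140625 ≈ -32809.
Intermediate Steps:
q(T, D) = -12*T + D*T
h(o) = 9 - 1/(25*o) (h(o) = 9 - 1/(o + o*(-12 + 6²)) = 9 - 1/(o + o*(-12 + 36)) = 9 - 1/(o + o*24) = 9 - 1/(o + 24*o) = 9 - 1/(25*o))
h((70 + 55)*(79 - 34)) - 32818 = (9 - 1/((70 + 55)*(79 - 34))/25) - 32818 = (9 - 1/(25*(125*45))) - 32818 = (9 - 1/25/5625) - 32818 = (9 - 1/25*1/5625) - 32818 = (9 - 1/140625) - 32818 = 1265624/140625 - 32818 = -4613765626/140625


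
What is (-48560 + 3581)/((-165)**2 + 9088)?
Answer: -44979/36313 ≈ -1.2386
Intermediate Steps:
(-48560 + 3581)/((-165)**2 + 9088) = -44979/(27225 + 9088) = -44979/36313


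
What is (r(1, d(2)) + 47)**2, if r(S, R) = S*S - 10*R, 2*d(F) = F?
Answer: 1444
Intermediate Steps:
d(F) = F/2
r(S, R) = S**2 - 10*R
(r(1, d(2)) + 47)**2 = ((1**2 - 5*2) + 47)**2 = ((1 - 10*1) + 47)**2 = ((1 - 10) + 47)**2 = (-9 + 47)**2 = 38**2 = 1444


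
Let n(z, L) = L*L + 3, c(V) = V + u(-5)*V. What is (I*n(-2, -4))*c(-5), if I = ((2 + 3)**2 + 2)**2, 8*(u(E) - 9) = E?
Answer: -5194125/8 ≈ -6.4927e+5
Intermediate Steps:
u(E) = 9 + E/8
c(V) = 75*V/8 (c(V) = V + (9 + (1/8)*(-5))*V = V + (9 - 5/8)*V = V + 67*V/8 = 75*V/8)
n(z, L) = 3 + L**2 (n(z, L) = L**2 + 3 = 3 + L**2)
I = 729 (I = (5**2 + 2)**2 = (25 + 2)**2 = 27**2 = 729)
(I*n(-2, -4))*c(-5) = (729*(3 + (-4)**2))*((75/8)*(-5)) = (729*(3 + 16))*(-375/8) = (729*19)*(-375/8) = 13851*(-375/8) = -5194125/8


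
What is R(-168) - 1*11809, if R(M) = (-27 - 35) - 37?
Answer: -11908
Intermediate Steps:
R(M) = -99 (R(M) = -62 - 37 = -99)
R(-168) - 1*11809 = -99 - 1*11809 = -99 - 11809 = -11908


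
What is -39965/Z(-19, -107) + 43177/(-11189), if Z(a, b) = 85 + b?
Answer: 446218491/246158 ≈ 1812.7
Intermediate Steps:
-39965/Z(-19, -107) + 43177/(-11189) = -39965/(85 - 107) + 43177/(-11189) = -39965/(-22) + 43177*(-1/11189) = -39965*(-1/22) - 43177/11189 = 39965/22 - 43177/11189 = 446218491/246158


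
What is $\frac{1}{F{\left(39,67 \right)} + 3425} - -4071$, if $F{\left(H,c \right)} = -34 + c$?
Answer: $\frac{14077519}{3458} \approx 4071.0$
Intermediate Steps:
$\frac{1}{F{\left(39,67 \right)} + 3425} - -4071 = \frac{1}{\left(-34 + 67\right) + 3425} - -4071 = \frac{1}{33 + 3425} + 4071 = \frac{1}{3458} + 4071 = \frac{14077519}{3458}$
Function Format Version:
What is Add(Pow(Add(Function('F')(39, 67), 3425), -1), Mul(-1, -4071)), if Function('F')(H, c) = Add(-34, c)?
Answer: Rational(14077519, 3458) ≈ 4071.0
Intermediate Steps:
Add(Pow(Add(Function('F')(39, 67), 3425), -1), Mul(-1, -4071)) = Add(Pow(Add(Add(-34, 67), 3425), -1), Mul(-1, -4071)) = Add(Pow(Add(33, 3425), -1), 4071) = Add(Pow(3458, -1), 4071) = Add(Rational(1, 3458), 4071) = Rational(14077519, 3458)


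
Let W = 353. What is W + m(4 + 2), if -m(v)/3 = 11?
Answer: 320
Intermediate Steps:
m(v) = -33 (m(v) = -3*11 = -33)
W + m(4 + 2) = 353 - 33 = 320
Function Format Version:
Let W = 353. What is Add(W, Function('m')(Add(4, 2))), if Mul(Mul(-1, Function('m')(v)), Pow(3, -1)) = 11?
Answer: 320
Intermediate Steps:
Function('m')(v) = -33 (Function('m')(v) = Mul(-3, 11) = -33)
Add(W, Function('m')(Add(4, 2))) = Add(353, -33) = 320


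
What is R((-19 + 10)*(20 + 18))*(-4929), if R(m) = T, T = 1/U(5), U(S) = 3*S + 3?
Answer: -1643/6 ≈ -273.83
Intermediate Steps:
U(S) = 3 + 3*S
T = 1/18 (T = 1/(3 + 3*5) = 1/(3 + 15) = 1/18 ≈ 0.055556)
R(m) = 1/18
R((-19 + 10)*(20 + 18))*(-4929) = (1/18)*(-4929) = -1643/6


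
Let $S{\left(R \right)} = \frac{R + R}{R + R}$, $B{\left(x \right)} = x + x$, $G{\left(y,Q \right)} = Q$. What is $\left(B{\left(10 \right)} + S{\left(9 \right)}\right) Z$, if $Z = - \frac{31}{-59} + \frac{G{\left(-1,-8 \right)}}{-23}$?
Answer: $\frac{24885}{1357} \approx 18.338$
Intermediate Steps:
$B{\left(x \right)} = 2 x$
$S{\left(R \right)} = 1$ ($S{\left(R \right)} = \frac{2 R}{2 R} = 2 R \frac{1}{2 R} = 1$)
$Z = \frac{1185}{1357}$ ($Z = - \frac{31}{-59} - \frac{8}{-23} = \left(-31\right) \left(- \frac{1}{59}\right) - - \frac{8}{23} = \frac{31}{59} + \frac{8}{23} = \frac{1185}{1357} \approx 0.87325$)
$\left(B{\left(10 \right)} + S{\left(9 \right)}\right) Z = \left(2 \cdot 10 + 1\right) \frac{1185}{1357} = \left(20 + 1\right) \frac{1185}{1357} = 21 \cdot \frac{1185}{1357} = \frac{24885}{1357}$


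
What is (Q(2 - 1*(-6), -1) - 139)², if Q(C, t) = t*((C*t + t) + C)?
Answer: 19044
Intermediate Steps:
Q(C, t) = t*(C + t + C*t) (Q(C, t) = t*((t + C*t) + C) = t*(C + t + C*t))
(Q(2 - 1*(-6), -1) - 139)² = (-((2 - 1*(-6)) - 1 + (2 - 1*(-6))*(-1)) - 139)² = (-((2 + 6) - 1 + (2 + 6)*(-1)) - 139)² = (-(8 - 1 + 8*(-1)) - 139)² = (-(8 - 1 - 8) - 139)² = (-1*(-1) - 139)² = (1 - 139)² = (-138)² = 19044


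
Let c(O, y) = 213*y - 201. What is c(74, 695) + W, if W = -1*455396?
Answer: -307562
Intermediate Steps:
c(O, y) = -201 + 213*y
W = -455396
c(74, 695) + W = (-201 + 213*695) - 455396 = (-201 + 148035) - 455396 = 147834 - 455396 = -307562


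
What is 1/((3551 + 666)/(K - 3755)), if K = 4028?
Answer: 273/4217 ≈ 0.064738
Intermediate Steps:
1/((3551 + 666)/(K - 3755)) = 1/((3551 + 666)/(4028 - 3755)) = 1/(4217/273) = 273/4217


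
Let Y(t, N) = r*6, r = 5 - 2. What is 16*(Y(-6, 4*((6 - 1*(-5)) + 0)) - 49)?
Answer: -496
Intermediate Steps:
r = 3
Y(t, N) = 18 (Y(t, N) = 3*6 = 18)
16*(Y(-6, 4*((6 - 1*(-5)) + 0)) - 49) = 16*(18 - 49) = 16*(-31) = -496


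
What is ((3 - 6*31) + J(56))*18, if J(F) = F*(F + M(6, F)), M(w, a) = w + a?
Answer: 115650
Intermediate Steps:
M(w, a) = a + w
J(F) = F*(6 + 2*F) (J(F) = F*(F + (F + 6)) = F*(F + (6 + F)) = F*(6 + 2*F))
((3 - 6*31) + J(56))*18 = ((3 - 6*31) + 2*56*(3 + 56))*18 = ((3 - 186) + 2*56*59)*18 = (-183 + 6608)*18 = 6425*18 = 115650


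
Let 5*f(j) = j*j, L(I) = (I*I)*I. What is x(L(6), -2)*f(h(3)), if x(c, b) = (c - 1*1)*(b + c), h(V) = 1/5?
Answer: 9202/25 ≈ 368.08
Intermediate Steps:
L(I) = I³ (L(I) = I²*I = I³)
h(V) = ⅕
f(j) = j²/5 (f(j) = (j*j)/5 = j²/5)
x(c, b) = (-1 + c)*(b + c) (x(c, b) = (c - 1)*(b + c) = (-1 + c)*(b + c))
x(L(6), -2)*f(h(3)) = ((6³)² - 1*(-2) - 1*6³ - 2*6³)*((⅕)²/5) = (216² + 2 - 1*216 - 2*216)*((⅕)*(1/25)) = (46656 + 2 - 216 - 432)*(1/125) = 46010*(1/125) = 9202/25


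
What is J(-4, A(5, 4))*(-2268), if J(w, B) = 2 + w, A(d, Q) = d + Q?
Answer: 4536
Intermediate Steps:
A(d, Q) = Q + d
J(-4, A(5, 4))*(-2268) = (2 - 4)*(-2268) = -2*(-2268) = 4536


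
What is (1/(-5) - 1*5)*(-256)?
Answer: 6656/5 ≈ 1331.2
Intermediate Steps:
(1/(-5) - 1*5)*(-256) = (-1/5 - 5)*(-256) = -26/5*(-256) = 6656/5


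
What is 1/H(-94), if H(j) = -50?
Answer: -1/50 ≈ -0.020000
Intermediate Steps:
1/H(-94) = 1/(-50) = -1/50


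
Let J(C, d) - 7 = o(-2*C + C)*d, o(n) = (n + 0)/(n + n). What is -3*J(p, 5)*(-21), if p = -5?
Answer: 1197/2 ≈ 598.50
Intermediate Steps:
o(n) = ½ (o(n) = n/((2*n)) = n*(1/(2*n)) = ½)
J(C, d) = 7 + d/2
-3*J(p, 5)*(-21) = -3*(7 + (½)*5)*(-21) = -3*(7 + 5/2)*(-21) = -3*19/2*(-21) = -57/2*(-21) = 1197/2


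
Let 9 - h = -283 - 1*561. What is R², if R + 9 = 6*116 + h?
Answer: 2371600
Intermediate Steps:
h = 853 (h = 9 - (-283 - 1*561) = 9 - (-283 - 561) = 9 - 1*(-844) = 9 + 844 = 853)
R = 1540 (R = -9 + (6*116 + 853) = -9 + (696 + 853) = -9 + 1549 = 1540)
R² = 1540² = 2371600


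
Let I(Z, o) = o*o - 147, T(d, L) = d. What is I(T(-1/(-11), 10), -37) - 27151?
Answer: -25929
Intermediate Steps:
I(Z, o) = -147 + o**2 (I(Z, o) = o**2 - 147 = -147 + o**2)
I(T(-1/(-11), 10), -37) - 27151 = (-147 + (-37)**2) - 27151 = (-147 + 1369) - 27151 = 1222 - 27151 = -25929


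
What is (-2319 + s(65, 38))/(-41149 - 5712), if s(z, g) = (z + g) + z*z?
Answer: -2009/46861 ≈ -0.042871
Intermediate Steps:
s(z, g) = g + z + z² (s(z, g) = (g + z) + z² = g + z + z²)
(-2319 + s(65, 38))/(-41149 - 5712) = (-2319 + (38 + 65 + 65²))/(-41149 - 5712) = (-2319 + (38 + 65 + 4225))/(-46861) = (-2319 + 4328)*(-1/46861) = 2009*(-1/46861) = -2009/46861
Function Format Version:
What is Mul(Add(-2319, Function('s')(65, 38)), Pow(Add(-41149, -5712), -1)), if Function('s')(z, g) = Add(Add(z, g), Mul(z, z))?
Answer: Rational(-2009, 46861) ≈ -0.042871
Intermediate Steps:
Function('s')(z, g) = Add(g, z, Pow(z, 2)) (Function('s')(z, g) = Add(Add(g, z), Pow(z, 2)) = Add(g, z, Pow(z, 2)))
Mul(Add(-2319, Function('s')(65, 38)), Pow(Add(-41149, -5712), -1)) = Mul(Add(-2319, Add(38, 65, Pow(65, 2))), Pow(Add(-41149, -5712), -1)) = Mul(Add(-2319, Add(38, 65, 4225)), Pow(-46861, -1)) = Mul(Add(-2319, 4328), Rational(-1, 46861)) = Mul(2009, Rational(-1, 46861)) = Rational(-2009, 46861)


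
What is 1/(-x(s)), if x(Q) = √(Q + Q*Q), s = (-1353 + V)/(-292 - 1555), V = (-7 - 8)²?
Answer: -1847*√33558/335580 ≈ -1.0083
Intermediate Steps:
V = 225 (V = (-15)² = 225)
s = 1128/1847 (s = (-1353 + 225)/(-292 - 1555) = -1128/(-1847) = -1128*(-1/1847) = 1128/1847 ≈ 0.61072)
x(Q) = √(Q + Q²)
1/(-x(s)) = 1/(-√(1128*(1 + 1128/1847)/1847)) = 1/(-√((1128/1847)*(2975/1847))) = 1/(-√(3355800/3411409)) = 1/(-10*√33558/1847) = -1847*√33558/335580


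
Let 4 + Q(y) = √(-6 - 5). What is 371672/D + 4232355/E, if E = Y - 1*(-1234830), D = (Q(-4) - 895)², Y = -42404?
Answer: (3804887145*√11 + 1931869171861*I)/(1192426*(899*√11 + 404095*I)) ≈ 4.0092 + 0.0033931*I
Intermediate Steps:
Q(y) = -4 + I*√11 (Q(y) = -4 + √(-6 - 5) = -4 + √(-11) = -4 + I*√11)
D = (-899 + I*√11)² (D = ((-4 + I*√11) - 895)² = (-899 + I*√11)² ≈ 8.0819e+5 - 5963.0*I)
E = 1192426 (E = -42404 - 1*(-1234830) = -42404 + 1234830 = 1192426)
371672/D + 4232355/E = 371672/((899 - I*√11)²) + 4232355/1192426 = 371672/(899 - I*√11)² + 4232355*(1/1192426) = 371672/(899 - I*√11)² + 4232355/1192426 = 4232355/1192426 + 371672/(899 - I*√11)²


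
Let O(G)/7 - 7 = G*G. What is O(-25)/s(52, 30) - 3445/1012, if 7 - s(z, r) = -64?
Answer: 4232493/71852 ≈ 58.906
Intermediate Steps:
s(z, r) = 71 (s(z, r) = 7 - 1*(-64) = 7 + 64 = 71)
O(G) = 49 + 7*G**2 (O(G) = 49 + 7*(G*G) = 49 + 7*G**2)
O(-25)/s(52, 30) - 3445/1012 = (49 + 7*(-25)**2)/71 - 3445/1012 = (49 + 7*625)*(1/71) - 3445*1/1012 = (49 + 4375)*(1/71) - 3445/1012 = 4424*(1/71) - 3445/1012 = 4424/71 - 3445/1012 = 4232493/71852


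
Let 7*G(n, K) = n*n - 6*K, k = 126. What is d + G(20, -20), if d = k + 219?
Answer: 2935/7 ≈ 419.29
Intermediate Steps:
G(n, K) = -6*K/7 + n²/7 (G(n, K) = (n*n - 6*K)/7 = (n² - 6*K)/7 = -6*K/7 + n²/7)
d = 345 (d = 126 + 219 = 345)
d + G(20, -20) = 345 + (-6/7*(-20) + (⅐)*20²) = 345 + (120/7 + (⅐)*400) = 345 + (120/7 + 400/7) = 345 + 520/7 = 2935/7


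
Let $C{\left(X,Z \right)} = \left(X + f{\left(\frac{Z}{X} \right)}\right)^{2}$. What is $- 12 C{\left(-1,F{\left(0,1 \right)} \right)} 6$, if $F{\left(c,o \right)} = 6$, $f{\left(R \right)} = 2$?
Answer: $-72$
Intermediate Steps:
$C{\left(X,Z \right)} = \left(2 + X\right)^{2}$ ($C{\left(X,Z \right)} = \left(X + 2\right)^{2} = \left(2 + X\right)^{2}$)
$- 12 C{\left(-1,F{\left(0,1 \right)} \right)} 6 = - 12 \left(2 - 1\right)^{2} \cdot 6 = - 12 \cdot 1^{2} \cdot 6 = \left(-12\right) 1 \cdot 6 = \left(-12\right) 6 = -72$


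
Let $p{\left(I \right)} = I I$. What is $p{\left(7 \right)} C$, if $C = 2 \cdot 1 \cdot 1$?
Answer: $98$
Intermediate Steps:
$C = 2$ ($C = 2 \cdot 1 = 2$)
$p{\left(I \right)} = I^{2}$
$p{\left(7 \right)} C = 7^{2} \cdot 2 = 49 \cdot 2 = 98$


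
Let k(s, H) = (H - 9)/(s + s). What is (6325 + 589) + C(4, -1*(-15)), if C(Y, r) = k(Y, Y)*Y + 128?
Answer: 14079/2 ≈ 7039.5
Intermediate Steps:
k(s, H) = (-9 + H)/(2*s) (k(s, H) = (-9 + H)/((2*s)) = (-9 + H)*(1/(2*s)) = (-9 + H)/(2*s))
C(Y, r) = 247/2 + Y/2 (C(Y, r) = ((-9 + Y)/(2*Y))*Y + 128 = (-9/2 + Y/2) + 128 = 247/2 + Y/2)
(6325 + 589) + C(4, -1*(-15)) = (6325 + 589) + (247/2 + (1/2)*4) = 6914 + (247/2 + 2) = 6914 + 251/2 = 14079/2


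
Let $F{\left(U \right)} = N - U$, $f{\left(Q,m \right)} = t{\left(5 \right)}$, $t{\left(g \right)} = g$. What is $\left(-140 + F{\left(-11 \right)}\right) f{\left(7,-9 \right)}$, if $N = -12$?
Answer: $-705$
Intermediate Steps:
$f{\left(Q,m \right)} = 5$
$F{\left(U \right)} = -12 - U$
$\left(-140 + F{\left(-11 \right)}\right) f{\left(7,-9 \right)} = \left(-140 - 1\right) 5 = \left(-141\right) 5 = -705$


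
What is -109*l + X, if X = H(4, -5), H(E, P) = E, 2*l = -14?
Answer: 767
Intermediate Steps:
l = -7 (l = (½)*(-14) = -7)
X = 4
-109*l + X = -109*(-7) + 4 = 763 + 4 = 767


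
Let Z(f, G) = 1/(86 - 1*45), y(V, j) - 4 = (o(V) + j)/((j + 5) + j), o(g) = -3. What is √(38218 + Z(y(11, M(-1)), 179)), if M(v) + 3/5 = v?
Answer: √64244499/41 ≈ 195.49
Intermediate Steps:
M(v) = -⅗ + v
y(V, j) = 4 + (-3 + j)/(5 + 2*j) (y(V, j) = 4 + (-3 + j)/((j + 5) + j) = 4 + (-3 + j)/((5 + j) + j) = 4 + (-3 + j)/(5 + 2*j))
Z(f, G) = 1/41 (Z(f, G) = 1/(86 - 45) = 1/41)
√(38218 + Z(y(11, M(-1)), 179)) = √(38218 + 1/41) = √(1566939/41) = √64244499/41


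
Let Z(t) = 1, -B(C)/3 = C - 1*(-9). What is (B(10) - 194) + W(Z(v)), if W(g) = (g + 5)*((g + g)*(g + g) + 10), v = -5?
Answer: -167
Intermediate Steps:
B(C) = -27 - 3*C (B(C) = -3*(C - 1*(-9)) = -3*(C + 9) = -3*(9 + C) = -27 - 3*C)
W(g) = (5 + g)*(10 + 4*g²) (W(g) = (5 + g)*((2*g)*(2*g) + 10) = (5 + g)*(4*g² + 10) = (5 + g)*(10 + 4*g²))
(B(10) - 194) + W(Z(v)) = ((-27 - 3*10) - 194) + (50 + 4*1³ + 10*1 + 20*1²) = ((-27 - 30) - 194) + (50 + 4*1 + 10 + 20*1) = (-57 - 194) + (50 + 4 + 10 + 20) = -251 + 84 = -167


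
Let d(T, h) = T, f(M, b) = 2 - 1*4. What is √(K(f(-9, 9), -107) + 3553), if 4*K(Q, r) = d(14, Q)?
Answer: √14226/2 ≈ 59.636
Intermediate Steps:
f(M, b) = -2 (f(M, b) = 2 - 4 = -2)
K(Q, r) = 7/2 (K(Q, r) = (¼)*14 = 7/2)
√(K(f(-9, 9), -107) + 3553) = √(7/2 + 3553) = √(7113/2) = √14226/2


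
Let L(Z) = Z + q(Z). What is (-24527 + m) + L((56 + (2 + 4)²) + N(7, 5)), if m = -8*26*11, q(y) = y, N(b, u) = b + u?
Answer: -26607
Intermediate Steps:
L(Z) = 2*Z (L(Z) = Z + Z = 2*Z)
m = -2288 (m = -208*11 = -2288)
(-24527 + m) + L((56 + (2 + 4)²) + N(7, 5)) = (-24527 - 2288) + 2*((56 + (2 + 4)²) + (7 + 5)) = -26815 + 2*((56 + 6²) + 12) = -26815 + 2*((56 + 36) + 12) = -26815 + 2*(92 + 12) = -26815 + 2*104 = -26815 + 208 = -26607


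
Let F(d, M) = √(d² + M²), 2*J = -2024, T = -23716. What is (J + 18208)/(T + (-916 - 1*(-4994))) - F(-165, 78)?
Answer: -2866/3273 - 3*√3701 ≈ -183.38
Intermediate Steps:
J = -1012 (J = (½)*(-2024) = -1012)
F(d, M) = √(M² + d²)
(J + 18208)/(T + (-916 - 1*(-4994))) - F(-165, 78) = (-1012 + 18208)/(-23716 + (-916 - 1*(-4994))) - √(78² + (-165)²) = 17196/(-23716 + (-916 + 4994)) - √(6084 + 27225) = 17196/(-23716 + 4078) - √33309 = 17196/(-19638) - 3*√3701 = 17196*(-1/19638) - 3*√3701 = -2866/3273 - 3*√3701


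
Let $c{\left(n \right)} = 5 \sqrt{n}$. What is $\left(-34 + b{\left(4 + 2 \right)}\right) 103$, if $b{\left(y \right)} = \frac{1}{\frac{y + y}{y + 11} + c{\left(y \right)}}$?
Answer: $- \frac{25221404}{7201} + \frac{148835 \sqrt{6}}{43206} \approx -3494.0$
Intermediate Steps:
$b{\left(y \right)} = \frac{1}{5 \sqrt{y} + \frac{2 y}{11 + y}}$ ($b{\left(y \right)} = \frac{1}{\frac{y + y}{y + 11} + 5 \sqrt{y}} = \frac{1}{\frac{2 y}{11 + y} + 5 \sqrt{y}} = \frac{1}{5 \sqrt{y} + \frac{2 y}{11 + y}}$)
$\left(-34 + b{\left(4 + 2 \right)}\right) 103 = \left(-34 + \frac{11 + \left(4 + 2\right)}{2 \left(4 + 2\right) + 5 \left(4 + 2\right)^{\frac{3}{2}} + 55 \sqrt{4 + 2}}\right) 103 = \left(-34 + \frac{11 + 6}{2 \cdot 6 + 5 \cdot 6^{\frac{3}{2}} + 55 \sqrt{6}}\right) 103 = \left(-34 + \frac{1}{12 + 5 \cdot 6 \sqrt{6} + 55 \sqrt{6}} \cdot 17\right) 103 = \left(-34 + \frac{1}{12 + 30 \sqrt{6} + 55 \sqrt{6}} \cdot 17\right) 103 = \left(-34 + \frac{1}{12 + 85 \sqrt{6}} \cdot 17\right) 103 = \left(-34 + \frac{17}{12 + 85 \sqrt{6}}\right) 103 = -3502 + \frac{1751}{12 + 85 \sqrt{6}}$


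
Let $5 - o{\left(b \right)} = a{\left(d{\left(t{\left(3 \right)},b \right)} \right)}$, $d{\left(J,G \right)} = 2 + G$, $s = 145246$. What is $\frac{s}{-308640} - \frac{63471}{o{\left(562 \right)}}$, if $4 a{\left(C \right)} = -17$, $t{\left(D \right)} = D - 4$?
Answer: $- \frac{39182065931}{5709840} \approx -6862.2$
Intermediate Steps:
$t{\left(D \right)} = -4 + D$
$a{\left(C \right)} = - \frac{17}{4}$ ($a{\left(C \right)} = \frac{1}{4} \left(-17\right) = - \frac{17}{4}$)
$o{\left(b \right)} = \frac{37}{4}$ ($o{\left(b \right)} = 5 - - \frac{17}{4} = 5 + \frac{17}{4} = \frac{37}{4}$)
$\frac{s}{-308640} - \frac{63471}{o{\left(562 \right)}} = \frac{145246}{-308640} - \frac{63471}{\frac{37}{4}} = 145246 \left(- \frac{1}{308640}\right) - \frac{253884}{37} = - \frac{72623}{154320} - \frac{253884}{37} = - \frac{39182065931}{5709840}$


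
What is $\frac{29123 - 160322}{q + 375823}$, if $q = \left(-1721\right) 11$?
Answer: $- \frac{43733}{118964} \approx -0.36762$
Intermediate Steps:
$q = -18931$
$\frac{29123 - 160322}{q + 375823} = \frac{29123 - 160322}{-18931 + 375823} = - \frac{131199}{356892} = \left(-131199\right) \frac{1}{356892} = - \frac{43733}{118964}$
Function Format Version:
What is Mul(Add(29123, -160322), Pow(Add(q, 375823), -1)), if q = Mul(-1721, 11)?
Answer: Rational(-43733, 118964) ≈ -0.36762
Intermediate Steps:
q = -18931
Mul(Add(29123, -160322), Pow(Add(q, 375823), -1)) = Mul(Add(29123, -160322), Pow(Add(-18931, 375823), -1)) = Mul(-131199, Pow(356892, -1)) = Mul(-131199, Rational(1, 356892)) = Rational(-43733, 118964)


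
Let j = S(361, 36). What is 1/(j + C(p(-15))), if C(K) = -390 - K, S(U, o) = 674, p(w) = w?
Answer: 1/299 ≈ 0.0033445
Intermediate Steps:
j = 674
1/(j + C(p(-15))) = 1/(674 + (-390 - 1*(-15))) = 1/(674 + (-390 + 15)) = 1/(674 - 375) = 1/299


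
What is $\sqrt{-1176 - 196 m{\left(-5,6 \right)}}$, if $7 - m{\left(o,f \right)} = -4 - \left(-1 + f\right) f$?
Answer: $14 i \sqrt{47} \approx 95.979 i$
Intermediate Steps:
$m{\left(o,f \right)} = 11 + f \left(-1 + f\right)$ ($m{\left(o,f \right)} = 7 - \left(-4 - \left(-1 + f\right) f\right) = 7 - \left(-4 - f \left(-1 + f\right)\right) = 7 + \left(4 + f \left(-1 + f\right)\right) = 11 + f \left(-1 + f\right)$)
$\sqrt{-1176 - 196 m{\left(-5,6 \right)}} = \sqrt{-1176 - 196 \left(11 + 6^{2} - 6\right)} = \sqrt{-1176 - 196 \left(11 + 36 - 6\right)} = \sqrt{-1176 - 8036} = \sqrt{-9212} = 14 i \sqrt{47}$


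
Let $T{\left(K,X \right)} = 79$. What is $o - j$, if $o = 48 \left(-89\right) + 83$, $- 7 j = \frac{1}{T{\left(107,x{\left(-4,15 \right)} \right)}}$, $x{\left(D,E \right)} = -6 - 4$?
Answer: $- \frac{2316516}{553} \approx -4189.0$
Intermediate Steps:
$x{\left(D,E \right)} = -10$ ($x{\left(D,E \right)} = -6 - 4 = -10$)
$j = - \frac{1}{553}$ ($j = - \frac{1}{7 \cdot 79} = \left(- \frac{1}{7}\right) \frac{1}{79} = - \frac{1}{553} \approx -0.0018083$)
$o = -4189$ ($o = -4272 + 83 = -4189$)
$o - j = -4189 - - \frac{1}{553} = -4189 + \frac{1}{553} = - \frac{2316516}{553}$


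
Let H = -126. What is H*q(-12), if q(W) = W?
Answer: 1512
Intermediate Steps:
H*q(-12) = -126*(-12) = 1512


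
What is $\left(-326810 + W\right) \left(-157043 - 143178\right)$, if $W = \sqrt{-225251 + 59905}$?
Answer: $98115225010 - 300221 i \sqrt{165346} \approx 9.8115 \cdot 10^{10} - 1.2208 \cdot 10^{8} i$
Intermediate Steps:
$W = i \sqrt{165346}$ ($W = \sqrt{-165346} = i \sqrt{165346} \approx 406.63 i$)
$\left(-326810 + W\right) \left(-157043 - 143178\right) = \left(-326810 + i \sqrt{165346}\right) \left(-157043 - 143178\right) = \left(-326810 + i \sqrt{165346}\right) \left(-300221\right) = 98115225010 - 300221 i \sqrt{165346}$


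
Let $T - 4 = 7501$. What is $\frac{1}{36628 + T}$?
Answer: $\frac{1}{44133} \approx 2.2659 \cdot 10^{-5}$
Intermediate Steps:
$T = 7505$ ($T = 4 + 7501 = 7505$)
$\frac{1}{36628 + T} = \frac{1}{36628 + 7505} = \frac{1}{44133}$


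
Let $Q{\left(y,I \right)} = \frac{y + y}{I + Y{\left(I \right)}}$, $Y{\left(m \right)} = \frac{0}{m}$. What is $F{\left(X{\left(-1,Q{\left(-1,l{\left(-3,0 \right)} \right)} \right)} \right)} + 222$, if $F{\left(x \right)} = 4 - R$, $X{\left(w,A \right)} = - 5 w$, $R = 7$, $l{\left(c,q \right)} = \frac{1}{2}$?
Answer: $219$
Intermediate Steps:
$l{\left(c,q \right)} = \frac{1}{2}$
$Y{\left(m \right)} = 0$
$Q{\left(y,I \right)} = \frac{2 y}{I}$ ($Q{\left(y,I \right)} = \frac{y + y}{I + 0} = \frac{2 y}{I}$)
$F{\left(x \right)} = -3$ ($F{\left(x \right)} = 4 - 7 = -3$)
$F{\left(X{\left(-1,Q{\left(-1,l{\left(-3,0 \right)} \right)} \right)} \right)} + 222 = -3 + 222 = 219$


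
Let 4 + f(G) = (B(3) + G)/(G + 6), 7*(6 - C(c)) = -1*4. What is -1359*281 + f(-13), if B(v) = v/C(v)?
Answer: -122965749/322 ≈ -3.8188e+5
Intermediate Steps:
C(c) = 46/7 (C(c) = 6 - (-1)*4/7 = 6 - ⅐*(-4) = 6 + 4/7 = 46/7)
B(v) = 7*v/46 (B(v) = v/(46/7) = v*(7/46) = 7*v/46)
f(G) = -4 + (21/46 + G)/(6 + G) (f(G) = -4 + ((7/46)*3 + G)/(G + 6) = -4 + (21/46 + G)/(6 + G))
-1359*281 + f(-13) = -1359*281 + 3*(-361 - 46*(-13))/(46*(6 - 13)) = -381879 + (3/46)*(-361 + 598)/(-7) = -381879 + (3/46)*(-⅐)*237 = -381879 - 711/322 = -122965749/322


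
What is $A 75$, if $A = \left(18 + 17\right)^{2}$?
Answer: $91875$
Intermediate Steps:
$A = 1225$ ($A = 35^{2} = 1225$)
$A 75 = 1225 \cdot 75 = 91875$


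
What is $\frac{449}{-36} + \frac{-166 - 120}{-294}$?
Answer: $- \frac{20285}{1764} \approx -11.499$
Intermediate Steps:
$\frac{449}{-36} + \frac{-166 - 120}{-294} = 449 \left(- \frac{1}{36}\right) - - \frac{143}{147} = - \frac{449}{36} + \frac{143}{147} = - \frac{20285}{1764}$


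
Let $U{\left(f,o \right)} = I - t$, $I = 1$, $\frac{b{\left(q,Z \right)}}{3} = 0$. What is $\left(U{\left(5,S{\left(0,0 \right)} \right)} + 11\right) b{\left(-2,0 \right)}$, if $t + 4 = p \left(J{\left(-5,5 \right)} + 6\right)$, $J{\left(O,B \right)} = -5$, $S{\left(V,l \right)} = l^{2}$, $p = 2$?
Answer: $0$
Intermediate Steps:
$b{\left(q,Z \right)} = 0$ ($b{\left(q,Z \right)} = 3 \cdot 0 = 0$)
$t = -2$ ($t = -4 + 2 \left(-5 + 6\right) = -4 + 2 \cdot 1 = -4 + 2 = -2$)
$U{\left(f,o \right)} = 3$ ($U{\left(f,o \right)} = 1 - -2 = 1 + 2 = 3$)
$\left(U{\left(5,S{\left(0,0 \right)} \right)} + 11\right) b{\left(-2,0 \right)} = \left(3 + 11\right) 0 = 14 \cdot 0 = 0$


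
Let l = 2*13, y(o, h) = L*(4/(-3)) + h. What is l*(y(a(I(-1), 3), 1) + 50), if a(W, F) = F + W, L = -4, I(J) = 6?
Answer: 4394/3 ≈ 1464.7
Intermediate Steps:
y(o, h) = 16/3 + h (y(o, h) = -16/(-3) + h = -16*(-1)/3 + h = -4*(-4/3) + h = 16/3 + h)
l = 26
l*(y(a(I(-1), 3), 1) + 50) = 26*((16/3 + 1) + 50) = 26*(19/3 + 50) = 26*(169/3) = 4394/3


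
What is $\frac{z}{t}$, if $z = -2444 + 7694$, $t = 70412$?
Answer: $\frac{2625}{35206} \approx 0.074561$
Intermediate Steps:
$z = 5250$
$\frac{z}{t} = \frac{5250}{70412} = 5250 \cdot \frac{1}{70412} = \frac{2625}{35206}$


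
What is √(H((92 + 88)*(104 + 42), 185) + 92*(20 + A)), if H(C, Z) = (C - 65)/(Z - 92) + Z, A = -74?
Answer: 2*I*√9732543/93 ≈ 67.09*I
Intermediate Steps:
H(C, Z) = Z + (-65 + C)/(-92 + Z) (H(C, Z) = (-65 + C)/(-92 + Z) + Z = Z + (-65 + C)/(-92 + Z))
√(H((92 + 88)*(104 + 42), 185) + 92*(20 + A)) = √((-65 + (92 + 88)*(104 + 42) + 185² - 92*185)/(-92 + 185) + 92*(20 - 74)) = √((-65 + 180*146 + 34225 - 17020)/93 + 92*(-54)) = √((-65 + 26280 + 34225 - 17020)/93 - 4968) = √((1/93)*43420 - 4968) = √(43420/93 - 4968) = √(-418604/93) = 2*I*√9732543/93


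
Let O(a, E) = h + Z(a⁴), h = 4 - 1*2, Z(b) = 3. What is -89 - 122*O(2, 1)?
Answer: -699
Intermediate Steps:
h = 2 (h = 4 - 2 = 2)
O(a, E) = 5 (O(a, E) = 2 + 3 = 5)
-89 - 122*O(2, 1) = -89 - 122*5 = -89 - 610 = -699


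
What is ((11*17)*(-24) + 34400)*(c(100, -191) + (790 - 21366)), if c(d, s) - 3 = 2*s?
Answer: -626805960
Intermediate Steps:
c(d, s) = 3 + 2*s
((11*17)*(-24) + 34400)*(c(100, -191) + (790 - 21366)) = ((11*17)*(-24) + 34400)*((3 + 2*(-191)) + (790 - 21366)) = (187*(-24) + 34400)*((3 - 382) - 20576) = (-4488 + 34400)*(-379 - 20576) = 29912*(-20955) = -626805960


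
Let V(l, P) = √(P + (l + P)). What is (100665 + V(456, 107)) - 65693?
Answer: 34972 + √670 ≈ 34998.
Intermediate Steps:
V(l, P) = √(l + 2*P) (V(l, P) = √(P + (P + l)) = √(l + 2*P))
(100665 + V(456, 107)) - 65693 = (100665 + √(456 + 2*107)) - 65693 = (100665 + √(456 + 214)) - 65693 = (100665 + √670) - 65693 = 34972 + √670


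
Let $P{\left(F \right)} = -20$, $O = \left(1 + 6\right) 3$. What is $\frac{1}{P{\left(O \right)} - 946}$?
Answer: $- \frac{1}{966} \approx -0.0010352$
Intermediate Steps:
$O = 21$ ($O = 7 \cdot 3 = 21$)
$\frac{1}{P{\left(O \right)} - 946} = \frac{1}{-20 - 946} = \frac{1}{-966} = - \frac{1}{966}$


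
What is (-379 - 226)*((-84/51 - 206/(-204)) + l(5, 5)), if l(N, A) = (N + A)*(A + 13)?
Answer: -11068475/102 ≈ -1.0851e+5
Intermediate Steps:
l(N, A) = (13 + A)*(A + N) (l(N, A) = (A + N)*(13 + A) = (13 + A)*(A + N))
(-379 - 226)*((-84/51 - 206/(-204)) + l(5, 5)) = (-379 - 226)*((-84/51 - 206/(-204)) + (5² + 13*5 + 13*5 + 5*5)) = -605*((-84*1/51 - 206*(-1/204)) + (25 + 65 + 65 + 25)) = -605*((-28/17 + 103/102) + 180) = -605*(-65/102 + 180) = -605*18295/102 = -11068475/102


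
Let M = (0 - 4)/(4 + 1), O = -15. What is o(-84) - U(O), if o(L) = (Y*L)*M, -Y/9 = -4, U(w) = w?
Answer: 12171/5 ≈ 2434.2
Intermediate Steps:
Y = 36 (Y = -9*(-4) = 36)
M = -⅘ (M = -4/5 = -4*⅕ = -⅘ ≈ -0.80000)
o(L) = -144*L/5 (o(L) = (36*L)*(-⅘) = -144*L/5)
o(-84) - U(O) = -144/5*(-84) - 1*(-15) = 12096/5 + 15 = 12171/5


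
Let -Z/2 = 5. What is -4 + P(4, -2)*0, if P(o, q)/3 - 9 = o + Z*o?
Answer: -4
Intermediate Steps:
Z = -10 (Z = -2*5 = -10)
P(o, q) = 27 - 27*o (P(o, q) = 27 + 3*(o - 10*o) = 27 + 3*(-9*o) = 27 - 27*o)
-4 + P(4, -2)*0 = -4 + (27 - 27*4)*0 = -4 + (27 - 108)*0 = -4 - 81*0 = -4 + 0 = -4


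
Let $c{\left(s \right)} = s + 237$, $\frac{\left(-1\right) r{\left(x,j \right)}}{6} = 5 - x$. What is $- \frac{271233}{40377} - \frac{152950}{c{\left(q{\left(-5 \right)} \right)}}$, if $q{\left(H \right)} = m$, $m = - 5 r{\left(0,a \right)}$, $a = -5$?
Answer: $- \frac{48687049}{121131} \approx -401.94$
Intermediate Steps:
$r{\left(x,j \right)} = -30 + 6 x$ ($r{\left(x,j \right)} = - 6 \left(5 - x\right) = -30 + 6 x$)
$m = 150$ ($m = - 5 \left(-30 + 6 \cdot 0\right) = - 5 \left(-30 + 0\right) = \left(-5\right) \left(-30\right) = 150$)
$q{\left(H \right)} = 150$
$c{\left(s \right)} = 237 + s$
$- \frac{271233}{40377} - \frac{152950}{c{\left(q{\left(-5 \right)} \right)}} = - \frac{271233}{40377} - \frac{152950}{237 + 150} = \left(-271233\right) \frac{1}{40377} - \frac{152950}{387} = - \frac{90411}{13459} - \frac{152950}{387} = - \frac{48687049}{121131}$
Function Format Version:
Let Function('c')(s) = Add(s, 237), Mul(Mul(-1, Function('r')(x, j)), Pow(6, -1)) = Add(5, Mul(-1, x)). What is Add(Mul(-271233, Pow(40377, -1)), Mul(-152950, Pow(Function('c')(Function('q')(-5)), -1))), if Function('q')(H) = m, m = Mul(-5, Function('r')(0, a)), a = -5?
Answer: Rational(-48687049, 121131) ≈ -401.94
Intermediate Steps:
Function('r')(x, j) = Add(-30, Mul(6, x)) (Function('r')(x, j) = Mul(-6, Add(5, Mul(-1, x))) = Add(-30, Mul(6, x)))
m = 150 (m = Mul(-5, Add(-30, Mul(6, 0))) = Mul(-5, Add(-30, 0)) = Mul(-5, -30) = 150)
Function('q')(H) = 150
Function('c')(s) = Add(237, s)
Add(Mul(-271233, Pow(40377, -1)), Mul(-152950, Pow(Function('c')(Function('q')(-5)), -1))) = Add(Mul(-271233, Pow(40377, -1)), Mul(-152950, Pow(Add(237, 150), -1))) = Add(Mul(-271233, Rational(1, 40377)), Mul(-152950, Pow(387, -1))) = Add(Rational(-90411, 13459), Mul(-152950, Rational(1, 387))) = Add(Rational(-90411, 13459), Rational(-152950, 387)) = Rational(-48687049, 121131)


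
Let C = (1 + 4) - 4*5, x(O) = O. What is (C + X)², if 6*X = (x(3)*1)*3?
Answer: 729/4 ≈ 182.25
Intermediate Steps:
X = 3/2 (X = ((3*1)*3)/6 = (3*3)/6 = (⅙)*9 = 3/2 ≈ 1.5000)
C = -15 (C = 5 - 20 = -15)
(C + X)² = (-15 + 3/2)² = (-27/2)² = 729/4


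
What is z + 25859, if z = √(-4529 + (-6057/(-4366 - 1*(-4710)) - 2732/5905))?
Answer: 25859 + I*√4690599559589590/1015660 ≈ 25859.0 + 67.432*I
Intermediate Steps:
z = I*√4690599559589590/1015660 (z = √(-4529 + (-6057/(-4366 + 4710) - 2732*1/5905)) = √(-4529 + (-6057/344 - 2732/5905)) = √(-4529 - 36706393/2031320) = √(-9236554673/2031320) = I*√4690599559589590/1015660 ≈ 67.432*I)
z + 25859 = I*√4690599559589590/1015660 + 25859 = 25859 + I*√4690599559589590/1015660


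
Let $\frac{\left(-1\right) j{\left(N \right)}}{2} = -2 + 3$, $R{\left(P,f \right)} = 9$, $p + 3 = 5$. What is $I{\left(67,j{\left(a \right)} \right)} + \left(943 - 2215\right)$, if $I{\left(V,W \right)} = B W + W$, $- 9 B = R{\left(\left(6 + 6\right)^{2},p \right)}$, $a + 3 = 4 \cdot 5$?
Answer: $-1272$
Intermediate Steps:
$p = 2$ ($p = -3 + 5 = 2$)
$a = 17$ ($a = -3 + 4 \cdot 5 = -3 + 20 = 17$)
$j{\left(N \right)} = -2$ ($j{\left(N \right)} = - 2 \left(-2 + 3\right) = \left(-2\right) 1 = -2$)
$B = -1$ ($B = \left(- \frac{1}{9}\right) 9 = -1$)
$I{\left(V,W \right)} = 0$ ($I{\left(V,W \right)} = - W + W = 0$)
$I{\left(67,j{\left(a \right)} \right)} + \left(943 - 2215\right) = 0 + \left(943 - 2215\right) = 0 - 1272 = -1272$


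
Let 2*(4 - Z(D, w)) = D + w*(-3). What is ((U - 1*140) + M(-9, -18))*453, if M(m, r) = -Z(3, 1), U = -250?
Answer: -178482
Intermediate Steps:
Z(D, w) = 4 - D/2 + 3*w/2 (Z(D, w) = 4 - (D + w*(-3))/2 = 4 - (D - 3*w)/2 = 4 + (-D/2 + 3*w/2) = 4 - D/2 + 3*w/2)
M(m, r) = -4 (M(m, r) = -(4 - ½*3 + (3/2)*1) = -(4 - 3/2 + 3/2) = -1*4 = -4)
((U - 1*140) + M(-9, -18))*453 = ((-250 - 1*140) - 4)*453 = ((-250 - 140) - 4)*453 = (-390 - 4)*453 = -394*453 = -178482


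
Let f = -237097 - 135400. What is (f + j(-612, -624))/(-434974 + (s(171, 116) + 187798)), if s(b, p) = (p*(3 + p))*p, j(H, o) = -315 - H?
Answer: -46525/169261 ≈ -0.27487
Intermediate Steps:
f = -372497
s(b, p) = p**2*(3 + p)
(f + j(-612, -624))/(-434974 + (s(171, 116) + 187798)) = (-372497 + (-315 - 1*(-612)))/(-434974 + (116**2*(3 + 116) + 187798)) = (-372497 + (-315 + 612))/(-434974 + (13456*119 + 187798)) = (-372497 + 297)/(-434974 + (1601264 + 187798)) = -372200/(-434974 + 1789062) = -372200/1354088 = -372200*1/1354088 = -46525/169261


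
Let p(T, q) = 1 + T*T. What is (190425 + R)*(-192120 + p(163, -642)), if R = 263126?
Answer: -75085368050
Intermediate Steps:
p(T, q) = 1 + T**2
(190425 + R)*(-192120 + p(163, -642)) = (190425 + 263126)*(-192120 + (1 + 163**2)) = 453551*(-192120 + (1 + 26569)) = 453551*(-192120 + 26570) = 453551*(-165550) = -75085368050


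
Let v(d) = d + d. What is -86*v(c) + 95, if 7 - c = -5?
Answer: -1969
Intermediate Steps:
c = 12 (c = 7 - 1*(-5) = 7 + 5 = 12)
v(d) = 2*d
-86*v(c) + 95 = -172*12 + 95 = -86*24 + 95 = -2064 + 95 = -1969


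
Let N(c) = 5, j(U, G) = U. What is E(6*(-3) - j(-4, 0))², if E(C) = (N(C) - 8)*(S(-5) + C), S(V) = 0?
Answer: 1764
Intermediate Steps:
E(C) = -3*C (E(C) = (5 - 8)*(0 + C) = -3*C)
E(6*(-3) - j(-4, 0))² = (-3*(6*(-3) - 1*(-4)))² = (-3*(-18 + 4))² = (-3*(-14))² = 42² = 1764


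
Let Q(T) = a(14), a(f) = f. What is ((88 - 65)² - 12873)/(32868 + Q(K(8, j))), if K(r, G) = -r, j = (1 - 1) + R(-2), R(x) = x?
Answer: -6172/16441 ≈ -0.37540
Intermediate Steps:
j = -2 (j = (1 - 1) - 2 = 0 - 2 = -2)
Q(T) = 14
((88 - 65)² - 12873)/(32868 + Q(K(8, j))) = ((88 - 65)² - 12873)/(32868 + 14) = (23² - 12873)/32882 = (529 - 12873)*(1/32882) = -12344*1/32882 = -6172/16441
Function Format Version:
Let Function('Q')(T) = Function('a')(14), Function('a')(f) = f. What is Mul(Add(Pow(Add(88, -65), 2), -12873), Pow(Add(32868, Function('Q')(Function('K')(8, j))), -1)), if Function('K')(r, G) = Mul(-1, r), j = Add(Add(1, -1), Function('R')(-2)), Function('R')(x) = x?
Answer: Rational(-6172, 16441) ≈ -0.37540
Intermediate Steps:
j = -2 (j = Add(Add(1, -1), -2) = Add(0, -2) = -2)
Function('Q')(T) = 14
Mul(Add(Pow(Add(88, -65), 2), -12873), Pow(Add(32868, Function('Q')(Function('K')(8, j))), -1)) = Mul(Add(Pow(Add(88, -65), 2), -12873), Pow(Add(32868, 14), -1)) = Mul(Add(Pow(23, 2), -12873), Pow(32882, -1)) = Mul(Add(529, -12873), Rational(1, 32882)) = Mul(-12344, Rational(1, 32882)) = Rational(-6172, 16441)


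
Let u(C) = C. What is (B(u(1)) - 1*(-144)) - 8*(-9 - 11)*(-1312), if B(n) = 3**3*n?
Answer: -209749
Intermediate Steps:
B(n) = 27*n
(B(u(1)) - 1*(-144)) - 8*(-9 - 11)*(-1312) = (27*1 - 1*(-144)) - 8*(-9 - 11)*(-1312) = (27 + 144) - 8*(-20)*(-1312) = 171 + 160*(-1312) = 171 - 209920 = -209749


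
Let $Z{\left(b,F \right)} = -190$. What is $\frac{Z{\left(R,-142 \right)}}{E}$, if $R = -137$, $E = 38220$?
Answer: $- \frac{19}{3822} \approx -0.0049712$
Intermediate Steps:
$\frac{Z{\left(R,-142 \right)}}{E} = - \frac{190}{38220} = \left(-190\right) \frac{1}{38220} = - \frac{19}{3822}$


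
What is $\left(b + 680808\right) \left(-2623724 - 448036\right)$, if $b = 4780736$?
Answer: $-16776552397440$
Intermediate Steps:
$\left(b + 680808\right) \left(-2623724 - 448036\right) = \left(4780736 + 680808\right) \left(-2623724 - 448036\right) = 5461544 \left(-3071760\right) = -16776552397440$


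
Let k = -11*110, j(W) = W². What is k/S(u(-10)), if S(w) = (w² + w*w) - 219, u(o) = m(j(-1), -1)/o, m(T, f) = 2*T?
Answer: 30250/5473 ≈ 5.5271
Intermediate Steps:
k = -1210
u(o) = 2/o (u(o) = (2*(-1)²)/o = (2*1)/o = 2/o)
S(w) = -219 + 2*w² (S(w) = (w² + w²) - 219 = 2*w² - 219 = -219 + 2*w²)
k/S(u(-10)) = -1210/(-219 + 2*(2/(-10))²) = -1210/(-219 + 2*(2*(-⅒))²) = -1210/(-219 + 2*(-⅕)²) = -1210/(-219 + 2*(1/25)) = -1210/(-219 + 2/25) = -1210/(-5473/25) = -1210*(-25/5473) = 30250/5473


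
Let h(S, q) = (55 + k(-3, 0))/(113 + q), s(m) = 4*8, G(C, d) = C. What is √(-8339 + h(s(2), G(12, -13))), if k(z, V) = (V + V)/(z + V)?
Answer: 4*I*√13029/5 ≈ 91.316*I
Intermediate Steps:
k(z, V) = 2*V/(V + z) (k(z, V) = (2*V)/(V + z) = 2*V/(V + z))
s(m) = 32
h(S, q) = 55/(113 + q) (h(S, q) = (55 + 2*0/(0 - 3))/(113 + q) = (55 + 2*0/(-3))/(113 + q) = (55 + 2*0*(-⅓))/(113 + q) = (55 + 0)/(113 + q) = 55/(113 + q))
√(-8339 + h(s(2), G(12, -13))) = √(-8339 + 55/(113 + 12)) = √(-8339 + 55/125) = √(-8339 + 55*(1/125)) = √(-8339 + 11/25) = √(-208464/25) = 4*I*√13029/5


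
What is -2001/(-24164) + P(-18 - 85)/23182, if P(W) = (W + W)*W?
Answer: 279549467/280084924 ≈ 0.99809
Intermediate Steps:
P(W) = 2*W² (P(W) = (2*W)*W = 2*W²)
-2001/(-24164) + P(-18 - 85)/23182 = -2001/(-24164) + (2*(-18 - 85)²)/23182 = -2001*(-1/24164) + (2*(-103)²)*(1/23182) = 2001/24164 + (2*10609)*(1/23182) = 2001/24164 + 21218*(1/23182) = 2001/24164 + 10609/11591 = 279549467/280084924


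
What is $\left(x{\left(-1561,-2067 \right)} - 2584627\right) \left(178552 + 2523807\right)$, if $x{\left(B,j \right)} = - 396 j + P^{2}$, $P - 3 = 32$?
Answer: $-4769312328330$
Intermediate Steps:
$P = 35$ ($P = 3 + 32 = 35$)
$x{\left(B,j \right)} = 1225 - 396 j$ ($x{\left(B,j \right)} = - 396 j + 35^{2} = - 396 j + 1225 = 1225 - 396 j$)
$\left(x{\left(-1561,-2067 \right)} - 2584627\right) \left(178552 + 2523807\right) = \left(\left(1225 - -818532\right) - 2584627\right) \left(178552 + 2523807\right) = \left(\left(1225 + 818532\right) - 2584627\right) 2702359 = \left(819757 - 2584627\right) 2702359 = \left(-1764870\right) 2702359 = -4769312328330$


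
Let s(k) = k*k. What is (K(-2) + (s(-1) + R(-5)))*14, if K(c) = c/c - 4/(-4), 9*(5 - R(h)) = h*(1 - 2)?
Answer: 938/9 ≈ 104.22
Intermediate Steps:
s(k) = k**2
R(h) = 5 + h/9 (R(h) = 5 - h*(1 - 2)/9 = 5 - h*(-1)/9 = 5 - (-1)*h/9 = 5 + h/9)
K(c) = 2 (K(c) = 1 - 4*(-1/4) = 1 + 1 = 2)
(K(-2) + (s(-1) + R(-5)))*14 = (2 + ((-1)**2 + (5 + (1/9)*(-5))))*14 = (2 + (1 + (5 - 5/9)))*14 = (2 + (1 + 40/9))*14 = (2 + 49/9)*14 = (67/9)*14 = 938/9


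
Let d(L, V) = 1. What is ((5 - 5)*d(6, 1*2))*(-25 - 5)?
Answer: 0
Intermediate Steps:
((5 - 5)*d(6, 1*2))*(-25 - 5) = ((5 - 5)*1)*(-25 - 5) = (0*1)*(-30) = 0*(-30) = 0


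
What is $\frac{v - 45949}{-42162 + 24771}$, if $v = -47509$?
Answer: $\frac{93458}{17391} \approx 5.3739$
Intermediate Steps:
$\frac{v - 45949}{-42162 + 24771} = \frac{-47509 - 45949}{-42162 + 24771} = - \frac{93458}{-17391} = \left(-93458\right) \left(- \frac{1}{17391}\right) = \frac{93458}{17391}$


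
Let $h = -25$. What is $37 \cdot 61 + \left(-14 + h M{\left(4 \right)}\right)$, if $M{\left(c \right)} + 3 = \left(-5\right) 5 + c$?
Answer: $2843$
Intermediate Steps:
$M{\left(c \right)} = -28 + c$ ($M{\left(c \right)} = -3 + \left(\left(-5\right) 5 + c\right) = -3 + \left(-25 + c\right) = -28 + c$)
$37 \cdot 61 + \left(-14 + h M{\left(4 \right)}\right) = 37 \cdot 61 - \left(14 + 25 \left(-28 + 4\right)\right) = 2257 - -586 = 2257 + \left(-14 + 600\right) = 2257 + 586 = 2843$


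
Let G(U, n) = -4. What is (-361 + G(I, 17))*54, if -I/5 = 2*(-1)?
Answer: -19710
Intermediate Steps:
I = 10 (I = -10*(-1) = -5*(-2) = 10)
(-361 + G(I, 17))*54 = (-361 - 4)*54 = -365*54 = -19710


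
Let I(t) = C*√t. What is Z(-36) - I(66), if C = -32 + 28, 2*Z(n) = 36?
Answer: 18 + 4*√66 ≈ 50.496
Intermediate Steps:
Z(n) = 18 (Z(n) = (½)*36 = 18)
C = -4
I(t) = -4*√t
Z(-36) - I(66) = 18 - (-4)*√66 = 18 + 4*√66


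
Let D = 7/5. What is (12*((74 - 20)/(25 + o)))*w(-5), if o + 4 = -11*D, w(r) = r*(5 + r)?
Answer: 0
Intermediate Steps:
D = 7/5 (D = 7*(⅕) = 7/5 ≈ 1.4000)
o = -97/5 (o = -4 - 11*7/5 = -4 - 77/5 = -97/5 ≈ -19.400)
(12*((74 - 20)/(25 + o)))*w(-5) = (12*((74 - 20)/(25 - 97/5)))*(-5*(5 - 5)) = (12*(54/(28/5)))*(-5*0) = (12*(54*(5/28)))*0 = (12*(135/14))*0 = (810/7)*0 = 0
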